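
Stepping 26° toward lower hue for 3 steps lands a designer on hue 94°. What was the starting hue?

172°

3 steps of 26° (toward lower hue) give a net shift of −78°.
Start = end − shift: 94 + 78 = 172°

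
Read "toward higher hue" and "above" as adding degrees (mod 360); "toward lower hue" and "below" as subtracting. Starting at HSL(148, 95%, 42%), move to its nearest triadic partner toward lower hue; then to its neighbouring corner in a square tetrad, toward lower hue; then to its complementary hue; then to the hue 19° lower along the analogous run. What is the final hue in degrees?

99°

triadic ↓ −120°: 148 − 120 = 28°
square ↓ −90°: 28 − 90 = -62 → -62 + 360 = 298°
complement +180°: 298 + 180 = 478 → 478 − 360 = 118°
analog 19° ↓ −19°: 118 − 19 = 99°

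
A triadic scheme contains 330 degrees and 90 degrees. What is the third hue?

210°

A triad spaces three hues 120° apart.
The full set is {90°, 210°, 330°}.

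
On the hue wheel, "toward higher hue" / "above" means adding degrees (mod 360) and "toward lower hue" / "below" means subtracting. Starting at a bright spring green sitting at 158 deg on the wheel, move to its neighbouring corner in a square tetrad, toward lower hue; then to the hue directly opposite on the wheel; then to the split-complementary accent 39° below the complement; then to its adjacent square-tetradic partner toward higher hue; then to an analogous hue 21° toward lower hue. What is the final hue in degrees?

98°

square ↓ −90°: 158 − 90 = 68°
complement +180°: 68 + 180 = 248°
split-comp 39° ↓ +141°: 248 + 141 = 389 → 389 − 360 = 29°
square ↑ +90°: 29 + 90 = 119°
analog 21° ↓ −21°: 119 − 21 = 98°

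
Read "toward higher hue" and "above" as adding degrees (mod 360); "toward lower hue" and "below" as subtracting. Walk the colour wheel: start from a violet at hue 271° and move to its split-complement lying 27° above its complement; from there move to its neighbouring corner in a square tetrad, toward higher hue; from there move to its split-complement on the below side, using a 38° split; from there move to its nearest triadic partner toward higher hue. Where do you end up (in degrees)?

110°

271 + 207 = 478 → 478 − 360 = 118°   (split-comp 27° ↑)
118 + 90 = 208°   (square ↑)
208 + 142 = 350°   (split-comp 38° ↓)
350 + 120 = 470 → 470 − 360 = 110°   (triadic ↑)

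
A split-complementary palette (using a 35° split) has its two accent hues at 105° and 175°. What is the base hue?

320°

The accents sit 35° either side of the complement, so the complement is their short-arc midpoint on the wheel.
Short-arc midpoint of 105° and 175°: 140°.
Base is 180° from the complement: 140 − 180 = -40 → -40 + 360 = 320°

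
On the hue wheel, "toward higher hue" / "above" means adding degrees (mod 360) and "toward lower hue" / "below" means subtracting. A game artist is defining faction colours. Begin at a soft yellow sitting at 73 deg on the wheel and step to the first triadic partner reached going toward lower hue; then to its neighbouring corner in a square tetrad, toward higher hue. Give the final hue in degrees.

43°

triadic ↓ −120°: 73 − 120 = -47 → -47 + 360 = 313°
square ↑ +90°: 313 + 90 = 403 → 403 − 360 = 43°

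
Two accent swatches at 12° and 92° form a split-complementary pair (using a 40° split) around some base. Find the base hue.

The accents sit 40° either side of the complement, so the complement is their short-arc midpoint on the wheel.
Short-arc midpoint of 12° and 92°: 52°.
Base is 180° from the complement: 52 − 180 = -128 → -128 + 360 = 232°

232°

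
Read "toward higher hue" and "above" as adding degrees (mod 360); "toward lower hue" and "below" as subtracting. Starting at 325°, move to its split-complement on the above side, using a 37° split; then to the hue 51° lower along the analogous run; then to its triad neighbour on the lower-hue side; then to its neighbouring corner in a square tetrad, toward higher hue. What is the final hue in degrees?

split-comp 37° ↑ +217°: 325 + 217 = 542 → 542 − 360 = 182°
analog 51° ↓ −51°: 182 − 51 = 131°
triadic ↓ −120°: 131 − 120 = 11°
square ↑ +90°: 11 + 90 = 101°

101°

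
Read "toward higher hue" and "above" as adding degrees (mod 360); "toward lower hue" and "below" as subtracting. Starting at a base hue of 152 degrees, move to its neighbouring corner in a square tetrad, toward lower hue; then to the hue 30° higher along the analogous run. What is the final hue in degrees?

92°

−90° (square ↓): 152 − 90 = 62°
+30° (analog 30° ↑): 62 + 30 = 92°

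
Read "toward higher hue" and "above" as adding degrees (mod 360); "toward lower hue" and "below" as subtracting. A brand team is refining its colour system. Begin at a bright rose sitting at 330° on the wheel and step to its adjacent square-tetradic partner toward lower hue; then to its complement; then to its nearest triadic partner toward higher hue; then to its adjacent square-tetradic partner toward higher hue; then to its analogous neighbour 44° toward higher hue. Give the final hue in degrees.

314°

−90° (square ↓): 330 − 90 = 240°
+180° (complement): 240 + 180 = 420 → 420 − 360 = 60°
+120° (triadic ↑): 60 + 120 = 180°
+90° (square ↑): 180 + 90 = 270°
+44° (analog 44° ↑): 270 + 44 = 314°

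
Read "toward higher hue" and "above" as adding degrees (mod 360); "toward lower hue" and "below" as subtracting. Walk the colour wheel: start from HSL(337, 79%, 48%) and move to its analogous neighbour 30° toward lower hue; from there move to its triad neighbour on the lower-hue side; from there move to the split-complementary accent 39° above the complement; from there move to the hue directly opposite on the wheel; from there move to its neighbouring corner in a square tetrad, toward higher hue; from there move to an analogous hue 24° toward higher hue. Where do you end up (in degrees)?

−30° (analog 30° ↓): 337 − 30 = 307°
−120° (triadic ↓): 307 − 120 = 187°
+219° (split-comp 39° ↑): 187 + 219 = 406 → 406 − 360 = 46°
+180° (complement): 46 + 180 = 226°
+90° (square ↑): 226 + 90 = 316°
+24° (analog 24° ↑): 316 + 24 = 340°

340°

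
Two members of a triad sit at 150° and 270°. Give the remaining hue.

A triad spaces three hues 120° apart.
The full set is {30°, 150°, 270°}.

30°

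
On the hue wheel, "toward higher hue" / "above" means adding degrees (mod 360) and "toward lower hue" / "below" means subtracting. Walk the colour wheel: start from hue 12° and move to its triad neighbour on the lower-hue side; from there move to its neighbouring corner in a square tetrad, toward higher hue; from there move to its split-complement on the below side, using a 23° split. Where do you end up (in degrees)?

139°

12 − 120 = -108 → -108 + 360 = 252°   (triadic ↓)
252 + 90 = 342°   (square ↑)
342 + 157 = 499 → 499 − 360 = 139°   (split-comp 23° ↓)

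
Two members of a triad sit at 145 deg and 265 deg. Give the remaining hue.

A triad spaces three hues 120° apart.
The full set is {25°, 145°, 265°}.

25°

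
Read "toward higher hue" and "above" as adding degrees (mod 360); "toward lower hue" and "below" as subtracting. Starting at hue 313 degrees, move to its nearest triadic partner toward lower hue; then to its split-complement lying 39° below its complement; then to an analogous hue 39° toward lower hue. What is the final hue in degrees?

295°

−120° (triadic ↓): 313 − 120 = 193°
+141° (split-comp 39° ↓): 193 + 141 = 334°
−39° (analog 39° ↓): 334 − 39 = 295°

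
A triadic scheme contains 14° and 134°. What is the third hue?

254°

A triad spaces three hues 120° apart.
The full set is {14°, 134°, 254°}.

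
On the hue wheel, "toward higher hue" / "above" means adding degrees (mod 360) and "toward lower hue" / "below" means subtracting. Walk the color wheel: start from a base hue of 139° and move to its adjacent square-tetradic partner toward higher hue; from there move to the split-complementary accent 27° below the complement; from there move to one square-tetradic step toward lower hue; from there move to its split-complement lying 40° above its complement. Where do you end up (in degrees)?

139 + 90 = 229°   (square ↑)
229 + 153 = 382 → 382 − 360 = 22°   (split-comp 27° ↓)
22 − 90 = -68 → -68 + 360 = 292°   (square ↓)
292 + 220 = 512 → 512 − 360 = 152°   (split-comp 40° ↑)

152°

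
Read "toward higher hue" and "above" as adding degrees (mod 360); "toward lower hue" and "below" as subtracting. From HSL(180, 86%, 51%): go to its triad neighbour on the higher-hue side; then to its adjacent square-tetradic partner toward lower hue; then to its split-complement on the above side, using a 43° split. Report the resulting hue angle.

+120° (triadic ↑): 180 + 120 = 300°
−90° (square ↓): 300 − 90 = 210°
+223° (split-comp 43° ↑): 210 + 223 = 433 → 433 − 360 = 73°

73°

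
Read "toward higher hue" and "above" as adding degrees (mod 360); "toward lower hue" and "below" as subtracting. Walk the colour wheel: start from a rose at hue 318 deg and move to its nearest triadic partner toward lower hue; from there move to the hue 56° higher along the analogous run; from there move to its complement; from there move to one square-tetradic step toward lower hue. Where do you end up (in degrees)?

318 − 120 = 198°   (triadic ↓)
198 + 56 = 254°   (analog 56° ↑)
254 + 180 = 434 → 434 − 360 = 74°   (complement)
74 − 90 = -16 → -16 + 360 = 344°   (square ↓)

344°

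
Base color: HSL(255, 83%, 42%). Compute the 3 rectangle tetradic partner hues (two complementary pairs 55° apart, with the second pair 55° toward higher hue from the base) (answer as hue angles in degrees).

A rectangular tetradic uses two complementary pairs 55° apart: offsets 0°, 55°, 180°, 235°.
255 + 55 = 310°
255 + 180 = 435 → 435 − 360 = 75°
255 + 235 = 490 → 490 − 360 = 130°

310°, 75° and 130°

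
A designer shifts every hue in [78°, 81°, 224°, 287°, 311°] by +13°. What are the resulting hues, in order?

78 + 13 = 91°
81 + 13 = 94°
224 + 13 = 237°
287 + 13 = 300°
311 + 13 = 324°

91°, 94°, 237°, 300°, 324°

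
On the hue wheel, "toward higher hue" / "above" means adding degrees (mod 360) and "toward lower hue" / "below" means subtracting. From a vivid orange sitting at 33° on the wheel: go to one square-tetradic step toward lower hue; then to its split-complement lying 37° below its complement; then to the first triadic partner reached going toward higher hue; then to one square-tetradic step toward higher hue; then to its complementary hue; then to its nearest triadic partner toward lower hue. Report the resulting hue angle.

−90° (square ↓): 33 − 90 = -57 → -57 + 360 = 303°
+143° (split-comp 37° ↓): 303 + 143 = 446 → 446 − 360 = 86°
+120° (triadic ↑): 86 + 120 = 206°
+90° (square ↑): 206 + 90 = 296°
+180° (complement): 296 + 180 = 476 → 476 − 360 = 116°
−120° (triadic ↓): 116 − 120 = -4 → -4 + 360 = 356°

356°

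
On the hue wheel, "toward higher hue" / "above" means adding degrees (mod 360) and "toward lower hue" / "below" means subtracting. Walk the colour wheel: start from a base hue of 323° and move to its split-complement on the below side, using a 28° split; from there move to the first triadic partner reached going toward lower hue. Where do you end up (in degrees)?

323 + 152 = 475 → 475 − 360 = 115°   (split-comp 28° ↓)
115 − 120 = -5 → -5 + 360 = 355°   (triadic ↓)

355°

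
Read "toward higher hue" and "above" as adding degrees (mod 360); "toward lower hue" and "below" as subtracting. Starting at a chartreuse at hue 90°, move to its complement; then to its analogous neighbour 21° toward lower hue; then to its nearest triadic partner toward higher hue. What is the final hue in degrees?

+180° (complement): 90 + 180 = 270°
−21° (analog 21° ↓): 270 − 21 = 249°
+120° (triadic ↑): 249 + 120 = 369 → 369 − 360 = 9°

9°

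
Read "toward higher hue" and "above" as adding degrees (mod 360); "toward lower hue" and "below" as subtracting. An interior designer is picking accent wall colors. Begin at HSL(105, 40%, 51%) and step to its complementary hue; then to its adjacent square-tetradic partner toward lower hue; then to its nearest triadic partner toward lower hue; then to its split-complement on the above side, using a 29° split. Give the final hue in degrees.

complement +180°: 105 + 180 = 285°
square ↓ −90°: 285 − 90 = 195°
triadic ↓ −120°: 195 − 120 = 75°
split-comp 29° ↑ +209°: 75 + 209 = 284°

284°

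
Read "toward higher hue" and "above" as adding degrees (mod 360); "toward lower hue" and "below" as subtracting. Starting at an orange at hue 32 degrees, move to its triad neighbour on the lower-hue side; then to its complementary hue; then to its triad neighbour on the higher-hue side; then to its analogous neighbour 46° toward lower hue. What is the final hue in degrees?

166°

−120° (triadic ↓): 32 − 120 = -88 → -88 + 360 = 272°
+180° (complement): 272 + 180 = 452 → 452 − 360 = 92°
+120° (triadic ↑): 92 + 120 = 212°
−46° (analog 46° ↓): 212 − 46 = 166°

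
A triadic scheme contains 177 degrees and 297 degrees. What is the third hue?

57°

A triad spaces three hues 120° apart.
The full set is {57°, 177°, 297°}.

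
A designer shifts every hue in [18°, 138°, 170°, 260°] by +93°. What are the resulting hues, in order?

111°, 231°, 263°, 353°

18 + 93 = 111°
138 + 93 = 231°
170 + 93 = 263°
260 + 93 = 353°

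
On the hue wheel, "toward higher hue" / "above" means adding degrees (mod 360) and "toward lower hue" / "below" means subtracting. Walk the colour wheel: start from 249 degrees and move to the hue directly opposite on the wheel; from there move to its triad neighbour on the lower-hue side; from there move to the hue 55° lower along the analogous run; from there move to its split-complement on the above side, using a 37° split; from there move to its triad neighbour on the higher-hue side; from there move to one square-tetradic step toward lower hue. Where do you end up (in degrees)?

+180° (complement): 249 + 180 = 429 → 429 − 360 = 69°
−120° (triadic ↓): 69 − 120 = -51 → -51 + 360 = 309°
−55° (analog 55° ↓): 309 − 55 = 254°
+217° (split-comp 37° ↑): 254 + 217 = 471 → 471 − 360 = 111°
+120° (triadic ↑): 111 + 120 = 231°
−90° (square ↓): 231 − 90 = 141°

141°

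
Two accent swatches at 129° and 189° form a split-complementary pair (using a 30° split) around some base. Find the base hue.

The accents sit 30° either side of the complement, so the complement is their short-arc midpoint on the wheel.
Short-arc midpoint of 129° and 189°: 159°.
Base is 180° from the complement: 159 − 180 = -21 → -21 + 360 = 339°

339°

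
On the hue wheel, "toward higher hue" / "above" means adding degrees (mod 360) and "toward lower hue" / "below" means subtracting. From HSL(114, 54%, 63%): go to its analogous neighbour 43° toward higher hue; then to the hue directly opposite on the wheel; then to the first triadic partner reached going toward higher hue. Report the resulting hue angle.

analog 43° ↑ +43°: 114 + 43 = 157°
complement +180°: 157 + 180 = 337°
triadic ↑ +120°: 337 + 120 = 457 → 457 − 360 = 97°

97°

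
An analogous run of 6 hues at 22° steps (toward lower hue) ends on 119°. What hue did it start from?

5 steps of 22° (toward lower hue) give a net shift of −110°.
Start = end − shift: 119 + 110 = 229°

229°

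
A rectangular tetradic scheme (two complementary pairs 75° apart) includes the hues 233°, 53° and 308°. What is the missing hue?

A rectangular tetradic uses two complementary pairs 75° apart: offsets 0°, 75°, 180°, 255°.
Among {53°, 233°, 308°}, 53° and 233° are a 180° pair.
The remaining hue 308° needs its own complement: 308 + 180 = 488 → 488 − 360 = 128°

128°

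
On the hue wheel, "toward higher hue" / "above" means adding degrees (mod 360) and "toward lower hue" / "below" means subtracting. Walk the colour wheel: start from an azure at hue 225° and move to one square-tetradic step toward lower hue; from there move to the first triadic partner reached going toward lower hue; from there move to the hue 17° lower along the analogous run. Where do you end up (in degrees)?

358°

−90° (square ↓): 225 − 90 = 135°
−120° (triadic ↓): 135 − 120 = 15°
−17° (analog 17° ↓): 15 − 17 = -2 → -2 + 360 = 358°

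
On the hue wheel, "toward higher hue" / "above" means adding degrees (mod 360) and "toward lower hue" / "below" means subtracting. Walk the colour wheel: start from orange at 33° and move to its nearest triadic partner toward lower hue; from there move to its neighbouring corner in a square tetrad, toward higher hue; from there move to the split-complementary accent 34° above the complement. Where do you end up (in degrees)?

217°

33 − 120 = -87 → -87 + 360 = 273°   (triadic ↓)
273 + 90 = 363 → 363 − 360 = 3°   (square ↑)
3 + 214 = 217°   (split-comp 34° ↑)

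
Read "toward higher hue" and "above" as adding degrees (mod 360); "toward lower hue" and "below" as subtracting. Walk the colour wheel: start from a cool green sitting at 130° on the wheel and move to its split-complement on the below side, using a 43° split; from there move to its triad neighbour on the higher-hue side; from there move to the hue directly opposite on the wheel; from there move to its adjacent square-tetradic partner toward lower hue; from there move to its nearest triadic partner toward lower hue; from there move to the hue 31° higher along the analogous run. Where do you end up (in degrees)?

+137° (split-comp 43° ↓): 130 + 137 = 267°
+120° (triadic ↑): 267 + 120 = 387 → 387 − 360 = 27°
+180° (complement): 27 + 180 = 207°
−90° (square ↓): 207 − 90 = 117°
−120° (triadic ↓): 117 − 120 = -3 → -3 + 360 = 357°
+31° (analog 31° ↑): 357 + 31 = 388 → 388 − 360 = 28°

28°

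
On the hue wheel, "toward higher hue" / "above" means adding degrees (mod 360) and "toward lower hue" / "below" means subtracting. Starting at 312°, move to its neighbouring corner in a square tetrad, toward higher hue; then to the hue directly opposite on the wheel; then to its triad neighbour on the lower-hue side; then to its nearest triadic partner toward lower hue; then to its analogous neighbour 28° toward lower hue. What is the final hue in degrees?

square ↑ +90°: 312 + 90 = 402 → 402 − 360 = 42°
complement +180°: 42 + 180 = 222°
triadic ↓ −120°: 222 − 120 = 102°
triadic ↓ −120°: 102 − 120 = -18 → -18 + 360 = 342°
analog 28° ↓ −28°: 342 − 28 = 314°

314°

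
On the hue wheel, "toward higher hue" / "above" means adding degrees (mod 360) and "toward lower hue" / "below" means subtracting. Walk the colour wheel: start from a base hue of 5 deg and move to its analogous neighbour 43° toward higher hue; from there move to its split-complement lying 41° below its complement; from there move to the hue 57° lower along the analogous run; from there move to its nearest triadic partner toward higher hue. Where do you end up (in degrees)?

analog 43° ↑ +43°: 5 + 43 = 48°
split-comp 41° ↓ +139°: 48 + 139 = 187°
analog 57° ↓ −57°: 187 − 57 = 130°
triadic ↑ +120°: 130 + 120 = 250°

250°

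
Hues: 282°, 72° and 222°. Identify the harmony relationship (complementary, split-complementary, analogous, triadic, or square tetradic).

Sort the hues: 72°, 222°, 282°.
Successive gaps around the wheel: 150°, 60°, 150°.
Two 150° gaps and one 60° gap — a base hue opposite a pair of accents 30° either side of its complement — is the split-complementary pattern.

split-complementary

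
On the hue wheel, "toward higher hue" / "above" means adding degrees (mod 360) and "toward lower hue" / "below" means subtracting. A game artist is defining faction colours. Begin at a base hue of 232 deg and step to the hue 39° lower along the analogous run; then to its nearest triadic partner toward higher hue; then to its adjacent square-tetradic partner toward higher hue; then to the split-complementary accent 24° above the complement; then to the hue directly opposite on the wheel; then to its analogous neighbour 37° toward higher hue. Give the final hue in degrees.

104°

analog 39° ↓ −39°: 232 − 39 = 193°
triadic ↑ +120°: 193 + 120 = 313°
square ↑ +90°: 313 + 90 = 403 → 403 − 360 = 43°
split-comp 24° ↑ +204°: 43 + 204 = 247°
complement +180°: 247 + 180 = 427 → 427 − 360 = 67°
analog 37° ↑ +37°: 67 + 37 = 104°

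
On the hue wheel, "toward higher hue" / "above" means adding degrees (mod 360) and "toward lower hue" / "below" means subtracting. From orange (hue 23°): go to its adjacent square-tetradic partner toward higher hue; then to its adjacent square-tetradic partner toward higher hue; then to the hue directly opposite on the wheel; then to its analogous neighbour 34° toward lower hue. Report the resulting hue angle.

23 + 90 = 113°   (square ↑)
113 + 90 = 203°   (square ↑)
203 + 180 = 383 → 383 − 360 = 23°   (complement)
23 − 34 = -11 → -11 + 360 = 349°   (analog 34° ↓)

349°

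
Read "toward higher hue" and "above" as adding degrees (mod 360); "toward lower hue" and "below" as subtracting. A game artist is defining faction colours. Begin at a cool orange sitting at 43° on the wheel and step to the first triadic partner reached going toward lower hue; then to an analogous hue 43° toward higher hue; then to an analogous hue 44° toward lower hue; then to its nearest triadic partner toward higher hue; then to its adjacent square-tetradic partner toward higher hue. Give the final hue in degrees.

43 − 120 = -77 → -77 + 360 = 283°   (triadic ↓)
283 + 43 = 326°   (analog 43° ↑)
326 − 44 = 282°   (analog 44° ↓)
282 + 120 = 402 → 402 − 360 = 42°   (triadic ↑)
42 + 90 = 132°   (square ↑)

132°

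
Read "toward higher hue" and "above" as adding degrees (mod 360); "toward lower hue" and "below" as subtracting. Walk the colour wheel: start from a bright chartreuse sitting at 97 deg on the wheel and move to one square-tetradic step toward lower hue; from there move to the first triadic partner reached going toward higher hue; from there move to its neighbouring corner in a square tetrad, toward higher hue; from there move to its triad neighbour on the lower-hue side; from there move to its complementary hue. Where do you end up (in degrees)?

square ↓ −90°: 97 − 90 = 7°
triadic ↑ +120°: 7 + 120 = 127°
square ↑ +90°: 127 + 90 = 217°
triadic ↓ −120°: 217 − 120 = 97°
complement +180°: 97 + 180 = 277°

277°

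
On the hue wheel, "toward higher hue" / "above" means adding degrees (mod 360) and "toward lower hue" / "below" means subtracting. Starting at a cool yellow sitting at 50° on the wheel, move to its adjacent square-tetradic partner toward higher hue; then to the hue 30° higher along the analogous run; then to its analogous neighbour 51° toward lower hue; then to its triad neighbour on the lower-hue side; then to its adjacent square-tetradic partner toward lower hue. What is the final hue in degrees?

+90° (square ↑): 50 + 90 = 140°
+30° (analog 30° ↑): 140 + 30 = 170°
−51° (analog 51° ↓): 170 − 51 = 119°
−120° (triadic ↓): 119 − 120 = -1 → -1 + 360 = 359°
−90° (square ↓): 359 − 90 = 269°

269°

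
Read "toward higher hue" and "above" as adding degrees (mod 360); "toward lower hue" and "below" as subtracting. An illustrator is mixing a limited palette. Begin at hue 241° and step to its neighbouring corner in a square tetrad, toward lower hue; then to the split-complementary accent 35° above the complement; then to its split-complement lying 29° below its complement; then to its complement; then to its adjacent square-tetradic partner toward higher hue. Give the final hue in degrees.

−90° (square ↓): 241 − 90 = 151°
+215° (split-comp 35° ↑): 151 + 215 = 366 → 366 − 360 = 6°
+151° (split-comp 29° ↓): 6 + 151 = 157°
+180° (complement): 157 + 180 = 337°
+90° (square ↑): 337 + 90 = 427 → 427 − 360 = 67°

67°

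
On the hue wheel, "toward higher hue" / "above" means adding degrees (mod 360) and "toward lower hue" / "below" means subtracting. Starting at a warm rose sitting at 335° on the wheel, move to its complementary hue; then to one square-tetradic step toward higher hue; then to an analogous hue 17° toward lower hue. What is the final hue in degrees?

228°

335 + 180 = 515 → 515 − 360 = 155°   (complement)
155 + 90 = 245°   (square ↑)
245 − 17 = 228°   (analog 17° ↓)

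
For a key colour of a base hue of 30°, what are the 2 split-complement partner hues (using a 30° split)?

180° and 240°

Split-complementary hues sit 30° either side of the complement.
Complement of 30°: 30 + 180 = 210°
210 − 30 = 180°
210 + 30 = 240°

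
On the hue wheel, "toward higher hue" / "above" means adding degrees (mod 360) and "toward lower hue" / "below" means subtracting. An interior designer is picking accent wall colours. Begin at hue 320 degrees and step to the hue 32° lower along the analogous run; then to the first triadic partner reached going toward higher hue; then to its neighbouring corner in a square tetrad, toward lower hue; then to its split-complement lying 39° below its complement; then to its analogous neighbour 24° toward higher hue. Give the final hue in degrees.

320 − 32 = 288°   (analog 32° ↓)
288 + 120 = 408 → 408 − 360 = 48°   (triadic ↑)
48 − 90 = -42 → -42 + 360 = 318°   (square ↓)
318 + 141 = 459 → 459 − 360 = 99°   (split-comp 39° ↓)
99 + 24 = 123°   (analog 24° ↑)

123°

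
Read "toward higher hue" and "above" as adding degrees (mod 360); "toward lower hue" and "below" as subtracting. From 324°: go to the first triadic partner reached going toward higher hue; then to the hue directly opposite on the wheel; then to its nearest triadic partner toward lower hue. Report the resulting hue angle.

144°

+120° (triadic ↑): 324 + 120 = 444 → 444 − 360 = 84°
+180° (complement): 84 + 180 = 264°
−120° (triadic ↓): 264 − 120 = 144°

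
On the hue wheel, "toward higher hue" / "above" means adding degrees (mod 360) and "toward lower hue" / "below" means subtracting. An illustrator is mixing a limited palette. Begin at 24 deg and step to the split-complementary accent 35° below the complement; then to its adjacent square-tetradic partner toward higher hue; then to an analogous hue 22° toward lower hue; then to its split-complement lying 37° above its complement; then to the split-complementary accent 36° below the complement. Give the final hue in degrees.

24 + 145 = 169°   (split-comp 35° ↓)
169 + 90 = 259°   (square ↑)
259 − 22 = 237°   (analog 22° ↓)
237 + 217 = 454 → 454 − 360 = 94°   (split-comp 37° ↑)
94 + 144 = 238°   (split-comp 36° ↓)

238°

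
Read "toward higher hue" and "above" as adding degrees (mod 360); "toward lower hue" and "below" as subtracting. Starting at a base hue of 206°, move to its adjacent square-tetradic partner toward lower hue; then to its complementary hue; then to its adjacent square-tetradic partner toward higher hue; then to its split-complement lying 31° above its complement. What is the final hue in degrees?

−90° (square ↓): 206 − 90 = 116°
+180° (complement): 116 + 180 = 296°
+90° (square ↑): 296 + 90 = 386 → 386 − 360 = 26°
+211° (split-comp 31° ↑): 26 + 211 = 237°

237°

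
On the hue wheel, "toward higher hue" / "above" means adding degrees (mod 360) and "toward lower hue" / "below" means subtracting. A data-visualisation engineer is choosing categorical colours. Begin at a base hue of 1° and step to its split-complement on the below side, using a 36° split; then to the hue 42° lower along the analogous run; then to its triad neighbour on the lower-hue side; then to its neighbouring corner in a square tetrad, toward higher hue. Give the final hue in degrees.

+144° (split-comp 36° ↓): 1 + 144 = 145°
−42° (analog 42° ↓): 145 − 42 = 103°
−120° (triadic ↓): 103 − 120 = -17 → -17 + 360 = 343°
+90° (square ↑): 343 + 90 = 433 → 433 − 360 = 73°

73°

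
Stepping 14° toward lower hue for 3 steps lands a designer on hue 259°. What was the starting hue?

301°

3 steps of 14° (toward lower hue) give a net shift of −42°.
Start = end − shift: 259 + 42 = 301°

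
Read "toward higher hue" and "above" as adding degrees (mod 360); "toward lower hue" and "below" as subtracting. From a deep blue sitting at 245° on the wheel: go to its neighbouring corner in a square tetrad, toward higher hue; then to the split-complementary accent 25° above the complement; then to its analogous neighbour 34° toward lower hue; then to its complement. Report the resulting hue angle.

326°

square ↑ +90°: 245 + 90 = 335°
split-comp 25° ↑ +205°: 335 + 205 = 540 → 540 − 360 = 180°
analog 34° ↓ −34°: 180 − 34 = 146°
complement +180°: 146 + 180 = 326°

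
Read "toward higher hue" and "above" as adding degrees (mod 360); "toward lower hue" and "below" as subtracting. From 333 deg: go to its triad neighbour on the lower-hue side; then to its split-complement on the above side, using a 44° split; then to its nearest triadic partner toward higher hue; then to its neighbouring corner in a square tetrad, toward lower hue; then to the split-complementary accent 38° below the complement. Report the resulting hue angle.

triadic ↓ −120°: 333 − 120 = 213°
split-comp 44° ↑ +224°: 213 + 224 = 437 → 437 − 360 = 77°
triadic ↑ +120°: 77 + 120 = 197°
square ↓ −90°: 197 − 90 = 107°
split-comp 38° ↓ +142°: 107 + 142 = 249°

249°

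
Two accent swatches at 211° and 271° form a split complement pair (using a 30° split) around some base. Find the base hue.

The accents sit 30° either side of the complement, so the complement is their short-arc midpoint on the wheel.
Short-arc midpoint of 211° and 271°: 241°.
Base is 180° from the complement: 241 − 180 = 61°

61°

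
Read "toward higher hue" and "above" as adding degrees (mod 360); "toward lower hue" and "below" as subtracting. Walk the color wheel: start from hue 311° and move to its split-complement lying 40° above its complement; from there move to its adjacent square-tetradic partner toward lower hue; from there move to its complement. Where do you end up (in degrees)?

261°

split-comp 40° ↑ +220°: 311 + 220 = 531 → 531 − 360 = 171°
square ↓ −90°: 171 − 90 = 81°
complement +180°: 81 + 180 = 261°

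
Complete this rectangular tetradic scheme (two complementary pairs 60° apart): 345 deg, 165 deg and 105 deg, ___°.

A rectangular tetradic uses two complementary pairs 60° apart: offsets 0°, 60°, 180°, 240°.
Among {105°, 165°, 345°}, 345° and 165° are a 180° pair.
The remaining hue 105° needs its own complement: 105 + 180 = 285°

285°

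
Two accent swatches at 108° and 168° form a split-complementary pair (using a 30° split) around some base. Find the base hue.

318°

The accents sit 30° either side of the complement, so the complement is their short-arc midpoint on the wheel.
Short-arc midpoint of 108° and 168°: 138°.
Base is 180° from the complement: 138 − 180 = -42 → -42 + 360 = 318°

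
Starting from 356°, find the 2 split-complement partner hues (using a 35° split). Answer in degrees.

141° and 211°

Split-complementary hues sit 35° either side of the complement.
Complement of 356°: 356 + 180 = 536 → 536 − 360 = 176°
176 − 35 = 141°
176 + 35 = 211°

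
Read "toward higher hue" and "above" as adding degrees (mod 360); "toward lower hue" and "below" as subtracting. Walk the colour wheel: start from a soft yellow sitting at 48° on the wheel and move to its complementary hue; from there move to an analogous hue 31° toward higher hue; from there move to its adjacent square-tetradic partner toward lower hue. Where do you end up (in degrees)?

169°

48 + 180 = 228°   (complement)
228 + 31 = 259°   (analog 31° ↑)
259 − 90 = 169°   (square ↓)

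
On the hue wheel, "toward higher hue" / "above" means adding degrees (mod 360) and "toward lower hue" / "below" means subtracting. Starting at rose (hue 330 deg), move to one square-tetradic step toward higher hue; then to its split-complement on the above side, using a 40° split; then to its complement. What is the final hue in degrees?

+90° (square ↑): 330 + 90 = 420 → 420 − 360 = 60°
+220° (split-comp 40° ↑): 60 + 220 = 280°
+180° (complement): 280 + 180 = 460 → 460 − 360 = 100°

100°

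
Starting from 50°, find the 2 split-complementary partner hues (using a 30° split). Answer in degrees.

200° and 260°

Complement of 50°: 50 + 180 = 230°
230 − 30 = 200°
230 + 30 = 260°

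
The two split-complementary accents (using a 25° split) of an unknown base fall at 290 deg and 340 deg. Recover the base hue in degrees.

135°

The accents sit 25° either side of the complement, so the complement is their short-arc midpoint on the wheel.
Short-arc midpoint of 290° and 340°: 315°.
Base is 180° from the complement: 315 − 180 = 135°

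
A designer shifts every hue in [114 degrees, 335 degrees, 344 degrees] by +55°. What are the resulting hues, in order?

169°, 30°, 39°

114 + 55 = 169°
335 + 55 = 390 → 390 − 360 = 30°
344 + 55 = 399 → 399 − 360 = 39°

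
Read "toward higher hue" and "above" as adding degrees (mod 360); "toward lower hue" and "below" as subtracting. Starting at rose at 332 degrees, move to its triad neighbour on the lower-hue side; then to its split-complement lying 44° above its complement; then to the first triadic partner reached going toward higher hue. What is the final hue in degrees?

−120° (triadic ↓): 332 − 120 = 212°
+224° (split-comp 44° ↑): 212 + 224 = 436 → 436 − 360 = 76°
+120° (triadic ↑): 76 + 120 = 196°

196°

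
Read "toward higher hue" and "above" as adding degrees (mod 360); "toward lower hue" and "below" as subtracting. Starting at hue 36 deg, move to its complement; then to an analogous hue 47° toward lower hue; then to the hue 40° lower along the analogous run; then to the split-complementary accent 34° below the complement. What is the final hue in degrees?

36 + 180 = 216°   (complement)
216 − 47 = 169°   (analog 47° ↓)
169 − 40 = 129°   (analog 40° ↓)
129 + 146 = 275°   (split-comp 34° ↓)

275°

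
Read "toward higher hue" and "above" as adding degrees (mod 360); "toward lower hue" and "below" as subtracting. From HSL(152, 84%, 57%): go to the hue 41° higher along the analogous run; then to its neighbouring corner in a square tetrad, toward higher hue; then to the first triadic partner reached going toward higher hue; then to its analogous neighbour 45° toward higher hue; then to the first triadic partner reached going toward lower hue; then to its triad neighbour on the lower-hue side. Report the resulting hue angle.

208°

152 + 41 = 193°   (analog 41° ↑)
193 + 90 = 283°   (square ↑)
283 + 120 = 403 → 403 − 360 = 43°   (triadic ↑)
43 + 45 = 88°   (analog 45° ↑)
88 − 120 = -32 → -32 + 360 = 328°   (triadic ↓)
328 − 120 = 208°   (triadic ↓)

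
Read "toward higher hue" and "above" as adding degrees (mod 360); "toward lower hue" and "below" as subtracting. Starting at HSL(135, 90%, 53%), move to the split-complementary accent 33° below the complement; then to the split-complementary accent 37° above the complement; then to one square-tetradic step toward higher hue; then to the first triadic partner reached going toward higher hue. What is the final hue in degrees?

split-comp 33° ↓ +147°: 135 + 147 = 282°
split-comp 37° ↑ +217°: 282 + 217 = 499 → 499 − 360 = 139°
square ↑ +90°: 139 + 90 = 229°
triadic ↑ +120°: 229 + 120 = 349°

349°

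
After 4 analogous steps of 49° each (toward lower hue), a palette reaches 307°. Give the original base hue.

4 steps of 49° (toward lower hue) give a net shift of −196°.
Start = end − shift: 307 + 196 = 503 → 503 − 360 = 143°

143°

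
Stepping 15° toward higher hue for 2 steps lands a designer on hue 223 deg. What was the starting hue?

193°

2 steps of 15° (toward higher hue) give a net shift of +30°.
Start = end − shift: 223 − 30 = 193°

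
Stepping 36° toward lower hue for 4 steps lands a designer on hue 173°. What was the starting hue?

4 steps of 36° (toward lower hue) give a net shift of −144°.
Start = end − shift: 173 + 144 = 317°

317°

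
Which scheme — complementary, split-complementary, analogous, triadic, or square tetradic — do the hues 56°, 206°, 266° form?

split-complementary

Sort the hues: 56°, 206°, 266°.
Successive gaps around the wheel: 150°, 60°, 150°.
Two 150° gaps and one 60° gap — a base hue opposite a pair of accents 30° either side of its complement — is the split-complementary pattern.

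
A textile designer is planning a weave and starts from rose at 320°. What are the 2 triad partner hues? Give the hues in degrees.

320 + 120 = 440 → 440 − 360 = 80°
320 + 240 = 560 → 560 − 360 = 200°

80° and 200°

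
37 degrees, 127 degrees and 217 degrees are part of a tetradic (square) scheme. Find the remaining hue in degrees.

307°

A square tetradic scheme places four hues every 90°.
The full set through 37° is {37°, 127°, 217°, 307°}.
Given {37°, 127°, 217°}, the missing hue is 307°.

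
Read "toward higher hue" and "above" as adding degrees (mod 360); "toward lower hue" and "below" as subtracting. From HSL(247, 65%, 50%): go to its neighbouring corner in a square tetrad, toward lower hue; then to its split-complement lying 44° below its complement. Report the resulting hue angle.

293°

square ↓ −90°: 247 − 90 = 157°
split-comp 44° ↓ +136°: 157 + 136 = 293°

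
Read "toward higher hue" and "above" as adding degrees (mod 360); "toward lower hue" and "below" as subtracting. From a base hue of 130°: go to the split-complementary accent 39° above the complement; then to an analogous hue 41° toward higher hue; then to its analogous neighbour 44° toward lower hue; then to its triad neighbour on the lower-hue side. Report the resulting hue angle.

226°

130 + 219 = 349°   (split-comp 39° ↑)
349 + 41 = 390 → 390 − 360 = 30°   (analog 41° ↑)
30 − 44 = -14 → -14 + 360 = 346°   (analog 44° ↓)
346 − 120 = 226°   (triadic ↓)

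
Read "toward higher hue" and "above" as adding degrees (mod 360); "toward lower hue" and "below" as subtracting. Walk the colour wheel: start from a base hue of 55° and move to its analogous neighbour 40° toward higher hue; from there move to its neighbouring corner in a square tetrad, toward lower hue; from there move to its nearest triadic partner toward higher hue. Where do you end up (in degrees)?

125°

+40° (analog 40° ↑): 55 + 40 = 95°
−90° (square ↓): 95 − 90 = 5°
+120° (triadic ↑): 5 + 120 = 125°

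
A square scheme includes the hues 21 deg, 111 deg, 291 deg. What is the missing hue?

201°

A square tetradic scheme places four hues every 90°.
The full set through 21° is {21°, 111°, 201°, 291°}.
Given {21°, 111°, 291°}, the missing hue is 201°.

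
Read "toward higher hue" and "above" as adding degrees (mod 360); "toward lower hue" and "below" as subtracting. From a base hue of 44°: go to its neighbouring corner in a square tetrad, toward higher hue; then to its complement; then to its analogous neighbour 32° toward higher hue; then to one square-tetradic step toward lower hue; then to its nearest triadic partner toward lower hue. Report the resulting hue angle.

square ↑ +90°: 44 + 90 = 134°
complement +180°: 134 + 180 = 314°
analog 32° ↑ +32°: 314 + 32 = 346°
square ↓ −90°: 346 − 90 = 256°
triadic ↓ −120°: 256 − 120 = 136°

136°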